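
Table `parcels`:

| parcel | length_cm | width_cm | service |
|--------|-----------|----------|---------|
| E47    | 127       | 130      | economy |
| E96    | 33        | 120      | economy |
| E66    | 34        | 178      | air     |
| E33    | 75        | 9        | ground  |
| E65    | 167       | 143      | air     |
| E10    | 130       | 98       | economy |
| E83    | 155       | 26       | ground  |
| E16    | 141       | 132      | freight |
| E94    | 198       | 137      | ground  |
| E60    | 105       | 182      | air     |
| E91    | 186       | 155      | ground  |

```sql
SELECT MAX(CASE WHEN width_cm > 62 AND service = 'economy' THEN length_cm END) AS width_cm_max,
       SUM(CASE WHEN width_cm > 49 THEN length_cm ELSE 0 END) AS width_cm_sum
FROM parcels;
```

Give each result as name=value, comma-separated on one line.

[width_cm_max: width_cm > 62 AND service = 'economy']
parcel=E47: ✓ → 127
parcel=E96: ✓ → 33
parcel=E66: ✗
parcel=E33: ✗
parcel=E65: ✗
parcel=E10: ✓ → 130
parcel=E83: ✗
parcel=E16: ✗
parcel=E94: ✗
parcel=E60: ✗
parcel=E91: ✗
width_cm_max = MAX(127, 33, 130) = 130
—
[width_cm_sum: width_cm > 49]
parcel=E47: ✓ → 127
parcel=E96: ✓ → 33
parcel=E66: ✓ → 34
parcel=E33: ✗
parcel=E65: ✓ → 167
parcel=E10: ✓ → 130
parcel=E83: ✗
parcel=E16: ✓ → 141
parcel=E94: ✓ → 198
parcel=E60: ✓ → 105
parcel=E91: ✓ → 186
width_cm_sum = 127 + 33 + 34 + 167 + 130 + 141 + 198 + 105 + 186 = 1121

width_cm_max=130, width_cm_sum=1121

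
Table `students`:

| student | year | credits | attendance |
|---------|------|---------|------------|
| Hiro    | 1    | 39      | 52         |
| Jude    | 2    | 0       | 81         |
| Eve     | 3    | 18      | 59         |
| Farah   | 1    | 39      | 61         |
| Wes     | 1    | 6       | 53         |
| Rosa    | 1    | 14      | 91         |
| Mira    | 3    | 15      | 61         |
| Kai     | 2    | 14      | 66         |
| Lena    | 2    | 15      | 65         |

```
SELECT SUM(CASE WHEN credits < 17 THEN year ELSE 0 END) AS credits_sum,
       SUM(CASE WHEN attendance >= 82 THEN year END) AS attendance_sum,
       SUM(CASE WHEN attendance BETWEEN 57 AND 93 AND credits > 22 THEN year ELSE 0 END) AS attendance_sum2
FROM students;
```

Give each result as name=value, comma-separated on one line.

[credits_sum: credits < 17]
student=Hiro: ✗
student=Jude: ✓ → 2
student=Eve: ✗
student=Farah: ✗
student=Wes: ✓ → 1
student=Rosa: ✓ → 1
student=Mira: ✓ → 3
student=Kai: ✓ → 2
student=Lena: ✓ → 2
credits_sum = 2 + 1 + 1 + 3 + 2 + 2 = 11
—
[attendance_sum: attendance >= 82]
student=Hiro: ✗
student=Jude: ✗
student=Eve: ✗
student=Farah: ✗
student=Wes: ✗
student=Rosa: ✓ → 1
student=Mira: ✗
student=Kai: ✗
student=Lena: ✗
attendance_sum = 1
—
[attendance_sum2: attendance BETWEEN 57 AND 93 AND credits > 22]
student=Hiro: ✗
student=Jude: ✗
student=Eve: ✗
student=Farah: ✓ → 1
student=Wes: ✗
student=Rosa: ✗
student=Mira: ✗
student=Kai: ✗
student=Lena: ✗
attendance_sum2 = 1

credits_sum=11, attendance_sum=1, attendance_sum2=1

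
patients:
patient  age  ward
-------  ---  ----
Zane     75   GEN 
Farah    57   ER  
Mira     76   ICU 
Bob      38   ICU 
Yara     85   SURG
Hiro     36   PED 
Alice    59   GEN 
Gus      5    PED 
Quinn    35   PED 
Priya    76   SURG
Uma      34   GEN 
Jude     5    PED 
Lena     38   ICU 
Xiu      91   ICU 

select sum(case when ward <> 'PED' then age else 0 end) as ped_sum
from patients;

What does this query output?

629

patient=Zane: ✓ → 75
patient=Farah: ✓ → 57
patient=Mira: ✓ → 76
patient=Bob: ✓ → 38
patient=Yara: ✓ → 85
patient=Hiro: ✗
patient=Alice: ✓ → 59
patient=Gus: ✗
patient=Quinn: ✗
patient=Priya: ✓ → 76
patient=Uma: ✓ → 34
patient=Jude: ✗
patient=Lena: ✓ → 38
patient=Xiu: ✓ → 91
ped_sum = 75 + 57 + 76 + 38 + 85 + 59 + 76 + 34 + 38 + 91 = 629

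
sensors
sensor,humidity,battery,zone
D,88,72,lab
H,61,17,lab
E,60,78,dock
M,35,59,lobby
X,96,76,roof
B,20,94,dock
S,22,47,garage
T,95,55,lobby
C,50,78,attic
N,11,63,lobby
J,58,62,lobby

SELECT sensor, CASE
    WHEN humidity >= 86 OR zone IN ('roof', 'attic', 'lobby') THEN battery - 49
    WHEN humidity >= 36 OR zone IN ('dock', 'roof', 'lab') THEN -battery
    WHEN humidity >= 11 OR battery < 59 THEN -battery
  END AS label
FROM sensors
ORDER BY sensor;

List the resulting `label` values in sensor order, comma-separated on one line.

sensor=B: humidity >= 36 OR zone IN ('dock', 'roof', 'lab') → -94
sensor=C: humidity >= 86 OR zone IN ('roof', 'attic', 'lobby') → 29
sensor=D: humidity >= 86 OR zone IN ('roof', 'attic', 'lobby') → 23
sensor=E: humidity >= 36 OR zone IN ('dock', 'roof', 'lab') → -78
sensor=H: humidity >= 36 OR zone IN ('dock', 'roof', 'lab') → -17
sensor=J: humidity >= 86 OR zone IN ('roof', 'attic', 'lobby') → 13
sensor=M: humidity >= 86 OR zone IN ('roof', 'attic', 'lobby') → 10
sensor=N: humidity >= 86 OR zone IN ('roof', 'attic', 'lobby') → 14
sensor=S: humidity >= 11 OR battery < 59 → -47
sensor=T: humidity >= 86 OR zone IN ('roof', 'attic', 'lobby') → 6
sensor=X: humidity >= 86 OR zone IN ('roof', 'attic', 'lobby') → 27

-94, 29, 23, -78, -17, 13, 10, 14, -47, 6, 27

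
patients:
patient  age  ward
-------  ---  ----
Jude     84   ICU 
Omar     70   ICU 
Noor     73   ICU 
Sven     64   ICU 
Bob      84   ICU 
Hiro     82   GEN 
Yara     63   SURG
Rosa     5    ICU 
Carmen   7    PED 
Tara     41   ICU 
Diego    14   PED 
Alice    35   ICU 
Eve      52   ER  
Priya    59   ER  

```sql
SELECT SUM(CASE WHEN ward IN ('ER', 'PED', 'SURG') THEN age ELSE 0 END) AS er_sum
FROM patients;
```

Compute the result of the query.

patient=Jude: ✗
patient=Omar: ✗
patient=Noor: ✗
patient=Sven: ✗
patient=Bob: ✗
patient=Hiro: ✗
patient=Yara: ✓ → 63
patient=Rosa: ✗
patient=Carmen: ✓ → 7
patient=Tara: ✗
patient=Diego: ✓ → 14
patient=Alice: ✗
patient=Eve: ✓ → 52
patient=Priya: ✓ → 59
er_sum = 63 + 7 + 14 + 52 + 59 = 195

195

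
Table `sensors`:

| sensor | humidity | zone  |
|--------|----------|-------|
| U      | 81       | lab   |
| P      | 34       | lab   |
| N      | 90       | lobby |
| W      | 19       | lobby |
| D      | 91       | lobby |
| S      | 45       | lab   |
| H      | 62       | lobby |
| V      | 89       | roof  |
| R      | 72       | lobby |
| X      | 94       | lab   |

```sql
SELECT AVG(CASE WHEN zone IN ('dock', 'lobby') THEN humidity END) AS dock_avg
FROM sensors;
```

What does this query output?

sensor=U: ✗
sensor=P: ✗
sensor=N: ✓ → 90
sensor=W: ✓ → 19
sensor=D: ✓ → 91
sensor=S: ✗
sensor=H: ✓ → 62
sensor=V: ✗
sensor=R: ✓ → 72
sensor=X: ✗
dock_avg = (90 + 19 + 91 + 62 + 72) / 5 = 66.8

66.8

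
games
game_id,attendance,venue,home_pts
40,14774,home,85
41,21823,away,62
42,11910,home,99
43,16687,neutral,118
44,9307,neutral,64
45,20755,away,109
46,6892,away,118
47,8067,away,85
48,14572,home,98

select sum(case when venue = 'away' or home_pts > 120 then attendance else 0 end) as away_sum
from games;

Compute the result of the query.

game_id=40: ✗
game_id=41: ✓ → 21823
game_id=42: ✗
game_id=43: ✗
game_id=44: ✗
game_id=45: ✓ → 20755
game_id=46: ✓ → 6892
game_id=47: ✓ → 8067
game_id=48: ✗
away_sum = 21823 + 20755 + 6892 + 8067 = 57537

57537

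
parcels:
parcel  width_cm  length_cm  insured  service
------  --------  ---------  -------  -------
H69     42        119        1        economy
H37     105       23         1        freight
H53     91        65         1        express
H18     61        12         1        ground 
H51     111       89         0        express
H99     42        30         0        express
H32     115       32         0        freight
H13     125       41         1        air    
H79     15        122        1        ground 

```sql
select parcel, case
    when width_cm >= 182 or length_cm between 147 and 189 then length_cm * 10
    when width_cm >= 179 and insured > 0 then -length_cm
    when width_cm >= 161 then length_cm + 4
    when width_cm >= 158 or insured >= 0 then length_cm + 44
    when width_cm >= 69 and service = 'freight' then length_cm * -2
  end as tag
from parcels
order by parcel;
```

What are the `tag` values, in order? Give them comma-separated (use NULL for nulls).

85, 56, 76, 67, 133, 109, 163, 166, 74

parcel=H13: width_cm >= 158 or insured >= 0 → 85
parcel=H18: width_cm >= 158 or insured >= 0 → 56
parcel=H32: width_cm >= 158 or insured >= 0 → 76
parcel=H37: width_cm >= 158 or insured >= 0 → 67
parcel=H51: width_cm >= 158 or insured >= 0 → 133
parcel=H53: width_cm >= 158 or insured >= 0 → 109
parcel=H69: width_cm >= 158 or insured >= 0 → 163
parcel=H79: width_cm >= 158 or insured >= 0 → 166
parcel=H99: width_cm >= 158 or insured >= 0 → 74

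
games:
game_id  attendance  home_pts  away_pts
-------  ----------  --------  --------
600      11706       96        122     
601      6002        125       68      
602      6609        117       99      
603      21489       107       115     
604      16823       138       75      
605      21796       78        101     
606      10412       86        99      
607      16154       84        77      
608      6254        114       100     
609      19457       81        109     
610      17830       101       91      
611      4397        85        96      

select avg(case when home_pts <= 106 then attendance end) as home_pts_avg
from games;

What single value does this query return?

game_id=600: ✓ → 11706
game_id=601: ✗
game_id=602: ✗
game_id=603: ✗
game_id=604: ✗
game_id=605: ✓ → 21796
game_id=606: ✓ → 10412
game_id=607: ✓ → 16154
game_id=608: ✗
game_id=609: ✓ → 19457
game_id=610: ✓ → 17830
game_id=611: ✓ → 4397
home_pts_avg = (11706 + 21796 + 10412 + 16154 + 19457 + 17830 + 4397) / 7 = 14536

14536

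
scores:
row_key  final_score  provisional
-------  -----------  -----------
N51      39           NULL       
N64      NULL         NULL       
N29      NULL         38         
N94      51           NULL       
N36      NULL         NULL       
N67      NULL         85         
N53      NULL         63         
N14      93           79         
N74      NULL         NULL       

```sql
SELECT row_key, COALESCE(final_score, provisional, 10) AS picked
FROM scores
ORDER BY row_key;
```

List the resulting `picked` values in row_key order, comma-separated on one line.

row_key=N14: final_score=93 → 93
row_key=N29: final_score=NULL, provisional=38 → 38
row_key=N36: final_score=NULL, provisional=NULL, → literal 10 → 10
row_key=N51: final_score=39 → 39
row_key=N53: final_score=NULL, provisional=63 → 63
row_key=N64: final_score=NULL, provisional=NULL, → literal 10 → 10
row_key=N67: final_score=NULL, provisional=85 → 85
row_key=N74: final_score=NULL, provisional=NULL, → literal 10 → 10
row_key=N94: final_score=51 → 51

93, 38, 10, 39, 63, 10, 85, 10, 51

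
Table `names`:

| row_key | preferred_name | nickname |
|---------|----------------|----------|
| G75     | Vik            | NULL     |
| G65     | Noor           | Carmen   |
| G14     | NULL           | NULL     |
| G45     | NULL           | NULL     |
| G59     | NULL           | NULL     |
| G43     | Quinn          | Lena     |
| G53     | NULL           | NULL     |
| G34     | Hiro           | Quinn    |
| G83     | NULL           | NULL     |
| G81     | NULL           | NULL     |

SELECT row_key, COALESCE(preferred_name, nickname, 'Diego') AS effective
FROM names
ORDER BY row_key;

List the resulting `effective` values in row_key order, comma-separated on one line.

row_key=G14: preferred_name=NULL, nickname=NULL, → literal Diego → Diego
row_key=G34: preferred_name=Hiro → Hiro
row_key=G43: preferred_name=Quinn → Quinn
row_key=G45: preferred_name=NULL, nickname=NULL, → literal Diego → Diego
row_key=G53: preferred_name=NULL, nickname=NULL, → literal Diego → Diego
row_key=G59: preferred_name=NULL, nickname=NULL, → literal Diego → Diego
row_key=G65: preferred_name=Noor → Noor
row_key=G75: preferred_name=Vik → Vik
row_key=G81: preferred_name=NULL, nickname=NULL, → literal Diego → Diego
row_key=G83: preferred_name=NULL, nickname=NULL, → literal Diego → Diego

Diego, Hiro, Quinn, Diego, Diego, Diego, Noor, Vik, Diego, Diego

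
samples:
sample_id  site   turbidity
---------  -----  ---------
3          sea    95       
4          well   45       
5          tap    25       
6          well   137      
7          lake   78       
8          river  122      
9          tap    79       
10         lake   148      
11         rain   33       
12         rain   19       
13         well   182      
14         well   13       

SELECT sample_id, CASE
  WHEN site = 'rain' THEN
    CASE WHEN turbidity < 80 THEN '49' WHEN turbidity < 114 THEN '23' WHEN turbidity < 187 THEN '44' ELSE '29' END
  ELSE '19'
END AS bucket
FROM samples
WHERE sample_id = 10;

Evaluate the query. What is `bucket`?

sample_id = 10: site=lake, turbidity=148.
site='lake' → outer ELSE → 19

19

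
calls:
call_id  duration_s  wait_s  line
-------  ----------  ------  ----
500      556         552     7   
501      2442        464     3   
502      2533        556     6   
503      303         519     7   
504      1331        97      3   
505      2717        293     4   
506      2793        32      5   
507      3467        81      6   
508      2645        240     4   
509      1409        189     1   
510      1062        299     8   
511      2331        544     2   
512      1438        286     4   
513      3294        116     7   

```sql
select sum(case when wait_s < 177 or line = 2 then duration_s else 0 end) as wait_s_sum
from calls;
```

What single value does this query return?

call_id=500: ✗
call_id=501: ✗
call_id=502: ✗
call_id=503: ✗
call_id=504: ✓ → 1331
call_id=505: ✗
call_id=506: ✓ → 2793
call_id=507: ✓ → 3467
call_id=508: ✗
call_id=509: ✗
call_id=510: ✗
call_id=511: ✓ → 2331
call_id=512: ✗
call_id=513: ✓ → 3294
wait_s_sum = 1331 + 2793 + 3467 + 2331 + 3294 = 13216

13216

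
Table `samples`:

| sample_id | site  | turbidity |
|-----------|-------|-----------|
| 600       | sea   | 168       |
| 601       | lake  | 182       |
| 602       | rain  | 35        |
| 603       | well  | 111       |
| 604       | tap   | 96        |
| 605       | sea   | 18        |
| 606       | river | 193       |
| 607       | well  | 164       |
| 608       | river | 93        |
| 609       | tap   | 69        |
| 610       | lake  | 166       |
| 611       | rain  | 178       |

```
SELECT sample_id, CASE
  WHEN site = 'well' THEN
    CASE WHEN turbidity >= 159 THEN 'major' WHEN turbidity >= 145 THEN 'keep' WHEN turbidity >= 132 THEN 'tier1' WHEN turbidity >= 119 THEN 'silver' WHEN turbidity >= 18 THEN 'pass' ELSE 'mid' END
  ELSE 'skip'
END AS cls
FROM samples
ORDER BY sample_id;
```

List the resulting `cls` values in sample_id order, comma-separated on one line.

skip, skip, skip, pass, skip, skip, skip, major, skip, skip, skip, skip

sample_id=600: site='sea' → outer ELSE → skip
sample_id=601: site='lake' → outer ELSE → skip
sample_id=602: site='rain' → outer ELSE → skip
sample_id=603: site='well' → inner[turbidity >= 18] → pass
sample_id=604: site='tap' → outer ELSE → skip
sample_id=605: site='sea' → outer ELSE → skip
sample_id=606: site='river' → outer ELSE → skip
sample_id=607: site='well' → inner[turbidity >= 159] → major
sample_id=608: site='river' → outer ELSE → skip
sample_id=609: site='tap' → outer ELSE → skip
sample_id=610: site='lake' → outer ELSE → skip
sample_id=611: site='rain' → outer ELSE → skip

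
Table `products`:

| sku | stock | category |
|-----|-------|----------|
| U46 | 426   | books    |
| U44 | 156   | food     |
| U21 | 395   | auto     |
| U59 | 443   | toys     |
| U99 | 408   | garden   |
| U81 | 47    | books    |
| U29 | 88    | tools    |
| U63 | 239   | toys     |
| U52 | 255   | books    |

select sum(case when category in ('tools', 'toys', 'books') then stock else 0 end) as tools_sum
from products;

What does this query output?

1498

sku=U46: ✓ → 426
sku=U44: ✗
sku=U21: ✗
sku=U59: ✓ → 443
sku=U99: ✗
sku=U81: ✓ → 47
sku=U29: ✓ → 88
sku=U63: ✓ → 239
sku=U52: ✓ → 255
tools_sum = 426 + 443 + 47 + 88 + 239 + 255 = 1498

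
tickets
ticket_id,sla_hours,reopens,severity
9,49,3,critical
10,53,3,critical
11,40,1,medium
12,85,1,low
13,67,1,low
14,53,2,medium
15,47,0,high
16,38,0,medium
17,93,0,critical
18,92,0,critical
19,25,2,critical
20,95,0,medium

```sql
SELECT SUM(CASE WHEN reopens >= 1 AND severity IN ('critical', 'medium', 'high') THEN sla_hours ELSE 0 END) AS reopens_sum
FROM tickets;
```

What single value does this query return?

220

ticket_id=9: ✓ → 49
ticket_id=10: ✓ → 53
ticket_id=11: ✓ → 40
ticket_id=12: ✗
ticket_id=13: ✗
ticket_id=14: ✓ → 53
ticket_id=15: ✗
ticket_id=16: ✗
ticket_id=17: ✗
ticket_id=18: ✗
ticket_id=19: ✓ → 25
ticket_id=20: ✗
reopens_sum = 49 + 53 + 40 + 53 + 25 = 220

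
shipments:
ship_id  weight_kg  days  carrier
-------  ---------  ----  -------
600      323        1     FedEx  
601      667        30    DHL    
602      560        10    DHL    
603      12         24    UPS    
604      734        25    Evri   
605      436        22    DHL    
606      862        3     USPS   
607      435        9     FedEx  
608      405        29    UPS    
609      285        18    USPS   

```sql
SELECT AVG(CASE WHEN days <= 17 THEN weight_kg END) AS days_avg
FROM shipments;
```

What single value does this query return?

ship_id=600: ✓ → 323
ship_id=601: ✗
ship_id=602: ✓ → 560
ship_id=603: ✗
ship_id=604: ✗
ship_id=605: ✗
ship_id=606: ✓ → 862
ship_id=607: ✓ → 435
ship_id=608: ✗
ship_id=609: ✗
days_avg = (323 + 560 + 862 + 435) / 4 = 545

545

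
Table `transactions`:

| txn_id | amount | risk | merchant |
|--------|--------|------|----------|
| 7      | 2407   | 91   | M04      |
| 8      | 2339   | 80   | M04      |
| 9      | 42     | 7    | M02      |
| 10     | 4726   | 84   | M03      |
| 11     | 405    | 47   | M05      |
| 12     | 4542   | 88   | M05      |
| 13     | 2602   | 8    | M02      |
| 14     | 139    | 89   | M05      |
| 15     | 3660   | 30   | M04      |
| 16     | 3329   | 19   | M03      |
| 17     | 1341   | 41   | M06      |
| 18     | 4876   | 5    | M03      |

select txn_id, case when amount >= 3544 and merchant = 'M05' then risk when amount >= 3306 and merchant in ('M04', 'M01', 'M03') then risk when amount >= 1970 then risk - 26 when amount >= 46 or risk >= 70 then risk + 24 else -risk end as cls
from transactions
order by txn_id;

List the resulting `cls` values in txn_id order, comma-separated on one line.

65, 54, -7, 84, 71, 88, -18, 113, 30, 19, 65, 5

txn_id=7: amount >= 1970 → 65
txn_id=8: amount >= 1970 → 54
txn_id=9: ELSE → -7
txn_id=10: amount >= 3306 and merchant in ('M04', 'M01', 'M03') → 84
txn_id=11: amount >= 46 or risk >= 70 → 71
txn_id=12: amount >= 3544 and merchant = 'M05' → 88
txn_id=13: amount >= 1970 → -18
txn_id=14: amount >= 46 or risk >= 70 → 113
txn_id=15: amount >= 3306 and merchant in ('M04', 'M01', 'M03') → 30
txn_id=16: amount >= 3306 and merchant in ('M04', 'M01', 'M03') → 19
txn_id=17: amount >= 46 or risk >= 70 → 65
txn_id=18: amount >= 3306 and merchant in ('M04', 'M01', 'M03') → 5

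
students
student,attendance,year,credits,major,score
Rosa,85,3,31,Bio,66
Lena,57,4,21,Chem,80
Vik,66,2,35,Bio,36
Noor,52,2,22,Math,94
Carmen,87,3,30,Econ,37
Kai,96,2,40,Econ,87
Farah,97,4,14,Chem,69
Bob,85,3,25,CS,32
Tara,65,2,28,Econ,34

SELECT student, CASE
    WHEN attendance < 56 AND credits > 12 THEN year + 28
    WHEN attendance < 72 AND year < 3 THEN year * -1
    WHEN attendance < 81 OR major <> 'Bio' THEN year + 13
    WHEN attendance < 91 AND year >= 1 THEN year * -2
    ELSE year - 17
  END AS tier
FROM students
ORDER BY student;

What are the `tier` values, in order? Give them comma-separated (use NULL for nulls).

16, 16, 17, 15, 17, 30, -6, -2, -2

student=Bob: attendance < 81 OR major <> 'Bio' → 16
student=Carmen: attendance < 81 OR major <> 'Bio' → 16
student=Farah: attendance < 81 OR major <> 'Bio' → 17
student=Kai: attendance < 81 OR major <> 'Bio' → 15
student=Lena: attendance < 81 OR major <> 'Bio' → 17
student=Noor: attendance < 56 AND credits > 12 → 30
student=Rosa: attendance < 91 AND year >= 1 → -6
student=Tara: attendance < 72 AND year < 3 → -2
student=Vik: attendance < 72 AND year < 3 → -2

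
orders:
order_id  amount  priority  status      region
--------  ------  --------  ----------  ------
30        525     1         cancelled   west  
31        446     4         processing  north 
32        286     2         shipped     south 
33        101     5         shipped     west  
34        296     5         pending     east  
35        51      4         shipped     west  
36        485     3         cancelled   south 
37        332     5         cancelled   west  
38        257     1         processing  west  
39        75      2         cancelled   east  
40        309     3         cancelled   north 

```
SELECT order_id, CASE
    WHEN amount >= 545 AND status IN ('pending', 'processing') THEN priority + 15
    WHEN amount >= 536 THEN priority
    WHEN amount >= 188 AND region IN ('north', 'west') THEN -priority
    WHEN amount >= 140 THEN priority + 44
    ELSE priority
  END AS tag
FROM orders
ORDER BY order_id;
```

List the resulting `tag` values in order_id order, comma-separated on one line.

-1, -4, 46, 5, 49, 4, 47, -5, -1, 2, -3

order_id=30: amount >= 188 AND region IN ('north', 'west') → -1
order_id=31: amount >= 188 AND region IN ('north', 'west') → -4
order_id=32: amount >= 140 → 46
order_id=33: ELSE → 5
order_id=34: amount >= 140 → 49
order_id=35: ELSE → 4
order_id=36: amount >= 140 → 47
order_id=37: amount >= 188 AND region IN ('north', 'west') → -5
order_id=38: amount >= 188 AND region IN ('north', 'west') → -1
order_id=39: ELSE → 2
order_id=40: amount >= 188 AND region IN ('north', 'west') → -3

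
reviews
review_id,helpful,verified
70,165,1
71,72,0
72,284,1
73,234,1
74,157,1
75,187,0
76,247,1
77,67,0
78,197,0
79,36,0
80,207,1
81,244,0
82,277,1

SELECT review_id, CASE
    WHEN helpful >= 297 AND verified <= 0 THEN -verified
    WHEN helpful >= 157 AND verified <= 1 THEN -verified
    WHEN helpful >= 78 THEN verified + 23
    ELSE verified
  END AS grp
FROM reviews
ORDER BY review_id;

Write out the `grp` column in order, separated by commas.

review_id=70: helpful >= 157 AND verified <= 1 → -1
review_id=71: ELSE → 0
review_id=72: helpful >= 157 AND verified <= 1 → -1
review_id=73: helpful >= 157 AND verified <= 1 → -1
review_id=74: helpful >= 157 AND verified <= 1 → -1
review_id=75: helpful >= 157 AND verified <= 1 → 0
review_id=76: helpful >= 157 AND verified <= 1 → -1
review_id=77: ELSE → 0
review_id=78: helpful >= 157 AND verified <= 1 → 0
review_id=79: ELSE → 0
review_id=80: helpful >= 157 AND verified <= 1 → -1
review_id=81: helpful >= 157 AND verified <= 1 → 0
review_id=82: helpful >= 157 AND verified <= 1 → -1

-1, 0, -1, -1, -1, 0, -1, 0, 0, 0, -1, 0, -1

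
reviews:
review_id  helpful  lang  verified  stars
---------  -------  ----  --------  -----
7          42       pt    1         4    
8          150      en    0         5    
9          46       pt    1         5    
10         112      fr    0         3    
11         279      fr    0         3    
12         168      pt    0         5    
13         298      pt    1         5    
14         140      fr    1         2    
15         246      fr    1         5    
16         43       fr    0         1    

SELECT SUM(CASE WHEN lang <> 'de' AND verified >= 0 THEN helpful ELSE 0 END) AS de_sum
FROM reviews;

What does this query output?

review_id=7: ✓ → 42
review_id=8: ✓ → 150
review_id=9: ✓ → 46
review_id=10: ✓ → 112
review_id=11: ✓ → 279
review_id=12: ✓ → 168
review_id=13: ✓ → 298
review_id=14: ✓ → 140
review_id=15: ✓ → 246
review_id=16: ✓ → 43
de_sum = 42 + 150 + 46 + 112 + 279 + 168 + 298 + 140 + 246 + 43 = 1524

1524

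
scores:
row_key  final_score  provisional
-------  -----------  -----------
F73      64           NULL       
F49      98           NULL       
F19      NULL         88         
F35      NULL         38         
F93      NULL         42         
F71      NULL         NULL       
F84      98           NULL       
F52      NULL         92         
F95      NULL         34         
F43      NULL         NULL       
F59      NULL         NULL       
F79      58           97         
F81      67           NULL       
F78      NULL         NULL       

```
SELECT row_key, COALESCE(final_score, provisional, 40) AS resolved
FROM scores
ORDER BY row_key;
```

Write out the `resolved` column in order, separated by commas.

88, 38, 40, 98, 92, 40, 40, 64, 40, 58, 67, 98, 42, 34

row_key=F19: final_score=NULL, provisional=88 → 88
row_key=F35: final_score=NULL, provisional=38 → 38
row_key=F43: final_score=NULL, provisional=NULL, → literal 40 → 40
row_key=F49: final_score=98 → 98
row_key=F52: final_score=NULL, provisional=92 → 92
row_key=F59: final_score=NULL, provisional=NULL, → literal 40 → 40
row_key=F71: final_score=NULL, provisional=NULL, → literal 40 → 40
row_key=F73: final_score=64 → 64
row_key=F78: final_score=NULL, provisional=NULL, → literal 40 → 40
row_key=F79: final_score=58 → 58
row_key=F81: final_score=67 → 67
row_key=F84: final_score=98 → 98
row_key=F93: final_score=NULL, provisional=42 → 42
row_key=F95: final_score=NULL, provisional=34 → 34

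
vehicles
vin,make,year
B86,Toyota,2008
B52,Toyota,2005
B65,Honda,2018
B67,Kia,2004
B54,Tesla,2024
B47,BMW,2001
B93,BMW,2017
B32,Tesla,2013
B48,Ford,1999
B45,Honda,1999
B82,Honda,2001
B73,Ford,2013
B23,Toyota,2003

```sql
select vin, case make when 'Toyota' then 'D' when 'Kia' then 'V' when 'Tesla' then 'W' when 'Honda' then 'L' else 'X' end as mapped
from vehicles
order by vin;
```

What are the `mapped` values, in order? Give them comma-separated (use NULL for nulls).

vin=B23: make='Toyota' → D
vin=B32: make='Tesla' → W
vin=B45: make='Honda' → L
vin=B47: ELSE → X
vin=B48: ELSE → X
vin=B52: make='Toyota' → D
vin=B54: make='Tesla' → W
vin=B65: make='Honda' → L
vin=B67: make='Kia' → V
vin=B73: ELSE → X
vin=B82: make='Honda' → L
vin=B86: make='Toyota' → D
vin=B93: ELSE → X

D, W, L, X, X, D, W, L, V, X, L, D, X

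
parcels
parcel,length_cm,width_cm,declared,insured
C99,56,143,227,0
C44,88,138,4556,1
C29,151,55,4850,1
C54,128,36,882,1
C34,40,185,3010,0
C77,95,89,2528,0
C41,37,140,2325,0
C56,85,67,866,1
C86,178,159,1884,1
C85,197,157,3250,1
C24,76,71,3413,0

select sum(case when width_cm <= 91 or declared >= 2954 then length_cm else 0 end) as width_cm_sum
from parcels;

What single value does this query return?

parcel=C99: ✗
parcel=C44: ✓ → 88
parcel=C29: ✓ → 151
parcel=C54: ✓ → 128
parcel=C34: ✓ → 40
parcel=C77: ✓ → 95
parcel=C41: ✗
parcel=C56: ✓ → 85
parcel=C86: ✗
parcel=C85: ✓ → 197
parcel=C24: ✓ → 76
width_cm_sum = 88 + 151 + 128 + 40 + 95 + 85 + 197 + 76 = 860

860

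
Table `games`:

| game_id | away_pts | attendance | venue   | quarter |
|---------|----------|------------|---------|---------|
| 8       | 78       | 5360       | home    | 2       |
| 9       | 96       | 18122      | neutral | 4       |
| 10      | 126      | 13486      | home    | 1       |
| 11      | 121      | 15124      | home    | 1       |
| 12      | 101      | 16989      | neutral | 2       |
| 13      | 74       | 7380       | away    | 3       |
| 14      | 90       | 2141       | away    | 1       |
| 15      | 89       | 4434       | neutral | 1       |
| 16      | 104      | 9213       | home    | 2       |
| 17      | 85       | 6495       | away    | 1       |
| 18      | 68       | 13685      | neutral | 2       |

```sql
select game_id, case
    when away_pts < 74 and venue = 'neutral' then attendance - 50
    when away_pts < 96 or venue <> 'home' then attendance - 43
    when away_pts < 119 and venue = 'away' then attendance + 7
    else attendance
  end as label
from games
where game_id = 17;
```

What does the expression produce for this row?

6452

game_id = 17: away_pts=85, attendance=6495, venue=away, quarter=1.
away_pts < 74 and venue = 'neutral' → false
away_pts < 96 or venue <> 'home' → true → 6452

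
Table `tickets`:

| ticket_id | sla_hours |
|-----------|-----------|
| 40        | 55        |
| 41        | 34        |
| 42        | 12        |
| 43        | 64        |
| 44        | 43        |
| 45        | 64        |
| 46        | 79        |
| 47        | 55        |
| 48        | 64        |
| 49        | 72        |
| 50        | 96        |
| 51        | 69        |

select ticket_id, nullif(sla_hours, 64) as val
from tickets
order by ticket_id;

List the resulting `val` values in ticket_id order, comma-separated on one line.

55, 34, 12, NULL, 43, NULL, 79, 55, NULL, 72, 96, 69

ticket_id=40: sla_hours=55 vs 64: differ → 55
ticket_id=41: sla_hours=34 vs 64: differ → 34
ticket_id=42: sla_hours=12 vs 64: differ → 12
ticket_id=43: sla_hours=64 vs 64: equal → NULL
ticket_id=44: sla_hours=43 vs 64: differ → 43
ticket_id=45: sla_hours=64 vs 64: equal → NULL
ticket_id=46: sla_hours=79 vs 64: differ → 79
ticket_id=47: sla_hours=55 vs 64: differ → 55
ticket_id=48: sla_hours=64 vs 64: equal → NULL
ticket_id=49: sla_hours=72 vs 64: differ → 72
ticket_id=50: sla_hours=96 vs 64: differ → 96
ticket_id=51: sla_hours=69 vs 64: differ → 69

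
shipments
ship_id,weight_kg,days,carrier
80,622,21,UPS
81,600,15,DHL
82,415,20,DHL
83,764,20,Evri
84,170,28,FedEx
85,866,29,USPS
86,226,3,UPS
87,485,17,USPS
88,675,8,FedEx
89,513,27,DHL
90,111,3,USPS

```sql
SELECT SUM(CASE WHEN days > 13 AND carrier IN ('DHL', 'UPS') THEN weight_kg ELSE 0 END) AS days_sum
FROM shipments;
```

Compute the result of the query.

2150

ship_id=80: ✓ → 622
ship_id=81: ✓ → 600
ship_id=82: ✓ → 415
ship_id=83: ✗
ship_id=84: ✗
ship_id=85: ✗
ship_id=86: ✗
ship_id=87: ✗
ship_id=88: ✗
ship_id=89: ✓ → 513
ship_id=90: ✗
days_sum = 622 + 600 + 415 + 513 = 2150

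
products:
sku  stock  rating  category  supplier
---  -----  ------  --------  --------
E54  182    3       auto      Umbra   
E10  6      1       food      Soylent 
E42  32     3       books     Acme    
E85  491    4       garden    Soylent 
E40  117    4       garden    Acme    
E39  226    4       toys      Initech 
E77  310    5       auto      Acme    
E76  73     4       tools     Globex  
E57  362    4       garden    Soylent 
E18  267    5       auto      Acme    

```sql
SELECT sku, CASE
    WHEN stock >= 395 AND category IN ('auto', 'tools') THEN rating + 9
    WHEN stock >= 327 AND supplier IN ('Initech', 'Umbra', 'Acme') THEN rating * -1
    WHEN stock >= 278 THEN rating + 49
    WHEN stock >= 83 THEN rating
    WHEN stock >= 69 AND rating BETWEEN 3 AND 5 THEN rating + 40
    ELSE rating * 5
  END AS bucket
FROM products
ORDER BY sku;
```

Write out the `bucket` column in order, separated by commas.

5, 5, 4, 4, 15, 3, 53, 44, 54, 53

sku=E10: ELSE → 5
sku=E18: stock >= 83 → 5
sku=E39: stock >= 83 → 4
sku=E40: stock >= 83 → 4
sku=E42: ELSE → 15
sku=E54: stock >= 83 → 3
sku=E57: stock >= 278 → 53
sku=E76: stock >= 69 AND rating BETWEEN 3 AND 5 → 44
sku=E77: stock >= 278 → 54
sku=E85: stock >= 278 → 53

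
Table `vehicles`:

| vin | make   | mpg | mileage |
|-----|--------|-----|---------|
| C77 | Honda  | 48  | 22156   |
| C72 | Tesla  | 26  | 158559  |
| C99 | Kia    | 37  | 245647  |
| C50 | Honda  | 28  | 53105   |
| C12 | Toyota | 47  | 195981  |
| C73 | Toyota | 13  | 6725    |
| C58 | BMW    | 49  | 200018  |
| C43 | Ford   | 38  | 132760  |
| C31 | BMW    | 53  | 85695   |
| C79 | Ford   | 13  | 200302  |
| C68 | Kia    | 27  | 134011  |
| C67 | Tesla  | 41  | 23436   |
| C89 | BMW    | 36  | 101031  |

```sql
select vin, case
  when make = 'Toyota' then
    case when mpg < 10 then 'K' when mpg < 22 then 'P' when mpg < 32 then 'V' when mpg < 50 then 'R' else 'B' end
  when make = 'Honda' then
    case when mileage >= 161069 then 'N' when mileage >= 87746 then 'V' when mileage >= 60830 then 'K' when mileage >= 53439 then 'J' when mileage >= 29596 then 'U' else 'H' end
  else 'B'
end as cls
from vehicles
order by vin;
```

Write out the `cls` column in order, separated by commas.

vin=C12: make='Toyota' → inner[mpg < 50] → R
vin=C31: make='BMW' → outer ELSE → B
vin=C43: make='Ford' → outer ELSE → B
vin=C50: make='Honda' → inner[mileage >= 29596] → U
vin=C58: make='BMW' → outer ELSE → B
vin=C67: make='Tesla' → outer ELSE → B
vin=C68: make='Kia' → outer ELSE → B
vin=C72: make='Tesla' → outer ELSE → B
vin=C73: make='Toyota' → inner[mpg < 22] → P
vin=C77: make='Honda' → inner[ELSE] → H
vin=C79: make='Ford' → outer ELSE → B
vin=C89: make='BMW' → outer ELSE → B
vin=C99: make='Kia' → outer ELSE → B

R, B, B, U, B, B, B, B, P, H, B, B, B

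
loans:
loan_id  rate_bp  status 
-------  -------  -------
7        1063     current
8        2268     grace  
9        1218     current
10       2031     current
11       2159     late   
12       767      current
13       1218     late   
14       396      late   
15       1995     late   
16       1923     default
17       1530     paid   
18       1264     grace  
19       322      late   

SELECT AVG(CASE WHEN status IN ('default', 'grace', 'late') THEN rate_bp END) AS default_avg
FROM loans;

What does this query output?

1443.125

loan_id=7: ✗
loan_id=8: ✓ → 2268
loan_id=9: ✗
loan_id=10: ✗
loan_id=11: ✓ → 2159
loan_id=12: ✗
loan_id=13: ✓ → 1218
loan_id=14: ✓ → 396
loan_id=15: ✓ → 1995
loan_id=16: ✓ → 1923
loan_id=17: ✗
loan_id=18: ✓ → 1264
loan_id=19: ✓ → 322
default_avg = (2268 + 2159 + 1218 + 396 + 1995 + 1923 + 1264 + 322) / 8 = 1443.125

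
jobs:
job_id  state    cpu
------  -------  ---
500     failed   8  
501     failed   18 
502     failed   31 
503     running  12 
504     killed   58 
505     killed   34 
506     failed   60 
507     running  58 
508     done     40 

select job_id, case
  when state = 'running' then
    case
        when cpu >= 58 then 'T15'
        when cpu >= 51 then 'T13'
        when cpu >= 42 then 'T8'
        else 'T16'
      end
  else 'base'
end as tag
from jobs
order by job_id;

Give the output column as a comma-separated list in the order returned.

job_id=500: state='failed' → outer ELSE → base
job_id=501: state='failed' → outer ELSE → base
job_id=502: state='failed' → outer ELSE → base
job_id=503: state='running' → inner[ELSE] → T16
job_id=504: state='killed' → outer ELSE → base
job_id=505: state='killed' → outer ELSE → base
job_id=506: state='failed' → outer ELSE → base
job_id=507: state='running' → inner[cpu >= 58] → T15
job_id=508: state='done' → outer ELSE → base

base, base, base, T16, base, base, base, T15, base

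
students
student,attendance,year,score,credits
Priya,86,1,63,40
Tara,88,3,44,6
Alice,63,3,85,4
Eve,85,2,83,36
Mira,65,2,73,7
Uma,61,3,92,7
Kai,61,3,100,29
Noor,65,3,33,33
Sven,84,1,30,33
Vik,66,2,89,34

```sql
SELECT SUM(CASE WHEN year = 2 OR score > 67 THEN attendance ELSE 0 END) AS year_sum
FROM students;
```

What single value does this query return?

student=Priya: ✗
student=Tara: ✗
student=Alice: ✓ → 63
student=Eve: ✓ → 85
student=Mira: ✓ → 65
student=Uma: ✓ → 61
student=Kai: ✓ → 61
student=Noor: ✗
student=Sven: ✗
student=Vik: ✓ → 66
year_sum = 63 + 85 + 65 + 61 + 61 + 66 = 401

401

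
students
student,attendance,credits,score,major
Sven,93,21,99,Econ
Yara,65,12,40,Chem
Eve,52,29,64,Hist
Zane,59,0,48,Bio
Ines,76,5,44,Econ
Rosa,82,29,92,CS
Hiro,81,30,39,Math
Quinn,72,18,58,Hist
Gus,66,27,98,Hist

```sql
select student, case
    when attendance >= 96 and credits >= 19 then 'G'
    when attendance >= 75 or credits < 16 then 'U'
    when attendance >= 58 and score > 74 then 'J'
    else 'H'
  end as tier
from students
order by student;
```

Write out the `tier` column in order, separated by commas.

H, J, U, U, H, U, U, U, U

student=Eve: ELSE → H
student=Gus: attendance >= 58 and score > 74 → J
student=Hiro: attendance >= 75 or credits < 16 → U
student=Ines: attendance >= 75 or credits < 16 → U
student=Quinn: ELSE → H
student=Rosa: attendance >= 75 or credits < 16 → U
student=Sven: attendance >= 75 or credits < 16 → U
student=Yara: attendance >= 75 or credits < 16 → U
student=Zane: attendance >= 75 or credits < 16 → U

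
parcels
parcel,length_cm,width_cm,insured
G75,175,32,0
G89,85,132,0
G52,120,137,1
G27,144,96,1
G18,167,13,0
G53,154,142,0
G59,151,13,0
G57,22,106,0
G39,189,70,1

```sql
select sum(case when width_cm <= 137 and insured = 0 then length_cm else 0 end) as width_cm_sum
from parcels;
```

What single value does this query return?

600

parcel=G75: ✓ → 175
parcel=G89: ✓ → 85
parcel=G52: ✗
parcel=G27: ✗
parcel=G18: ✓ → 167
parcel=G53: ✗
parcel=G59: ✓ → 151
parcel=G57: ✓ → 22
parcel=G39: ✗
width_cm_sum = 175 + 85 + 167 + 151 + 22 = 600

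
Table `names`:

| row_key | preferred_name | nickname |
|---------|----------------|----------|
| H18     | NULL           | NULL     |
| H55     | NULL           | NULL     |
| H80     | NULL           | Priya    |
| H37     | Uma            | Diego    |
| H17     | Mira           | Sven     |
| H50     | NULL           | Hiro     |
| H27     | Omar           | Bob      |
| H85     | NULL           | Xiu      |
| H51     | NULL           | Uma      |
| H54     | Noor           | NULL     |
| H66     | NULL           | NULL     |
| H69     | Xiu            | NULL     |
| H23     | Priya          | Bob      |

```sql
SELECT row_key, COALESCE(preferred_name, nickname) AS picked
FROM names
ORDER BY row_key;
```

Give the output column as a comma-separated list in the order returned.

Mira, NULL, Priya, Omar, Uma, Hiro, Uma, Noor, NULL, NULL, Xiu, Priya, Xiu

row_key=H17: preferred_name=Mira → Mira
row_key=H18: preferred_name=NULL, nickname=NULL (all NULL) → NULL
row_key=H23: preferred_name=Priya → Priya
row_key=H27: preferred_name=Omar → Omar
row_key=H37: preferred_name=Uma → Uma
row_key=H50: preferred_name=NULL, nickname=Hiro → Hiro
row_key=H51: preferred_name=NULL, nickname=Uma → Uma
row_key=H54: preferred_name=Noor → Noor
row_key=H55: preferred_name=NULL, nickname=NULL (all NULL) → NULL
row_key=H66: preferred_name=NULL, nickname=NULL (all NULL) → NULL
row_key=H69: preferred_name=Xiu → Xiu
row_key=H80: preferred_name=NULL, nickname=Priya → Priya
row_key=H85: preferred_name=NULL, nickname=Xiu → Xiu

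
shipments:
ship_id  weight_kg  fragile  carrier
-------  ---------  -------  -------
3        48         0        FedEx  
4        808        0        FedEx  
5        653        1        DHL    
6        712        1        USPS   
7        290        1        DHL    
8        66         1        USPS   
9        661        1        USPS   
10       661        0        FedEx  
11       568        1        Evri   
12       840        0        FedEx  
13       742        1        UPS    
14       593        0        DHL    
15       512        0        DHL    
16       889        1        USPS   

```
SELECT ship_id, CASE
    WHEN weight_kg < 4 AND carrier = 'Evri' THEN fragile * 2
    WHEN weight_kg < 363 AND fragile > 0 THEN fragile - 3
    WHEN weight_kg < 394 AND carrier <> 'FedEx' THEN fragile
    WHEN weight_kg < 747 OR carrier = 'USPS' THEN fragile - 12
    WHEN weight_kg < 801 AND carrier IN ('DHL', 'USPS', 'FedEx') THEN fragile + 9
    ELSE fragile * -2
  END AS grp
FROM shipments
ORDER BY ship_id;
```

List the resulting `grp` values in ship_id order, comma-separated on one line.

-12, 0, -11, -11, -2, -2, -11, -12, -11, 0, -11, -12, -12, -11

ship_id=3: weight_kg < 747 OR carrier = 'USPS' → -12
ship_id=4: ELSE → 0
ship_id=5: weight_kg < 747 OR carrier = 'USPS' → -11
ship_id=6: weight_kg < 747 OR carrier = 'USPS' → -11
ship_id=7: weight_kg < 363 AND fragile > 0 → -2
ship_id=8: weight_kg < 363 AND fragile > 0 → -2
ship_id=9: weight_kg < 747 OR carrier = 'USPS' → -11
ship_id=10: weight_kg < 747 OR carrier = 'USPS' → -12
ship_id=11: weight_kg < 747 OR carrier = 'USPS' → -11
ship_id=12: ELSE → 0
ship_id=13: weight_kg < 747 OR carrier = 'USPS' → -11
ship_id=14: weight_kg < 747 OR carrier = 'USPS' → -12
ship_id=15: weight_kg < 747 OR carrier = 'USPS' → -12
ship_id=16: weight_kg < 747 OR carrier = 'USPS' → -11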